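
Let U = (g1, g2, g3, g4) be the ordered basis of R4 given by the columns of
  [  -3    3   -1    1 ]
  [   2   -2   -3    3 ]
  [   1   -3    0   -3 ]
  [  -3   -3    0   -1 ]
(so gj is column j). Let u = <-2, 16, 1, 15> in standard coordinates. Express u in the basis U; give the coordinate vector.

<-2, -4, -1, 3>

We seek scalars with c_1 g1 + ... + c_4 g4 = u; equivalently solve M c = u where the columns of M are g1, ..., g4.
Row-reducing the augmented matrix [M | u] gives c = (-2, -4, -1, 3).
Check: -2g1 - 4g2 - g3 + 3g4 = <-2, 16, 1, 15>.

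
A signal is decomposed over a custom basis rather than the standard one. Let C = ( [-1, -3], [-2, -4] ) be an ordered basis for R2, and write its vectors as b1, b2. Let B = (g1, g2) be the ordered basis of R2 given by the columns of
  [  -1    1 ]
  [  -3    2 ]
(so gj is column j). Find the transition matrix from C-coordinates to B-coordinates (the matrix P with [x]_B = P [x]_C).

[[1, 0], [0, -2]]

Take x = bj: its C-coordinates are the j-th standard unit vector, so P e_j — column j of P — equals [bj]_B.
b1 = g1 + 0·g2, giving column 1 = [1, 0]; repeating for each j gives P = [[1, 0], [0, -2]].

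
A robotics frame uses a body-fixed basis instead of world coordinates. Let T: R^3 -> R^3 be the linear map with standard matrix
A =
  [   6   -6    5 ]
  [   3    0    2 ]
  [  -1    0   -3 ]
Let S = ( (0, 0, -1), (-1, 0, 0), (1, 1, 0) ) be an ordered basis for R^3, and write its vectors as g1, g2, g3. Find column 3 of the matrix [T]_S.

Column 3 of [T]_S is the S-coordinate vector of T(g3).
In standard coordinates T(g3) = A g3 = (0, 3, -1).
Converting to S: (0, 3, -1) = g1 + 3g2 + 3g3, so the coordinate vector is (1, 3, 3).

(1, 3, 3)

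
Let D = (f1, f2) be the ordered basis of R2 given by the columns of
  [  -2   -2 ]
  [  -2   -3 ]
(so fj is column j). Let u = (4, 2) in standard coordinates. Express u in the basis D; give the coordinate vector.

(-4, 2)

[u]_D is the unique c with M c = u, where M has columns f1, f2.
System: -2c_1 - 2c_2 = 4, -2c_1 - 3c_2 = 2; solving gives c_1 = -4, c_2 = 2.
Check: -4f1 + 2f2 = (4, 2).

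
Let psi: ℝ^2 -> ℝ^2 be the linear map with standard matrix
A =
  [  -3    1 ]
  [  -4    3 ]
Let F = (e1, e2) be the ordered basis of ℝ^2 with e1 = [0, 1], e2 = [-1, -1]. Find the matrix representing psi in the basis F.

Let P have columns e1, e2. Then [psi]_F = P^(-1) A P.
Here det P = 1, so P^(-1) is integer; computing A P first and then P^(-1)(A P) gives [[2, -1], [-1, -2]].

[[2, -1], [-1, -2]]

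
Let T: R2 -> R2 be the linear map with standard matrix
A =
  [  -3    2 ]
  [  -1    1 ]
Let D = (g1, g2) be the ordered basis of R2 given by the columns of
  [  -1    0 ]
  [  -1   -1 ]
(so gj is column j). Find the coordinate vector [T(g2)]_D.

Compute T(g2) = A g2 = [-2, -1] in standard coordinates.
Then write this in D-coordinates: solve for y in y_1 g1 + y_2 g2 = [-2, -1].
This gives y = [2, -1], which is column 2 of [T]_D.

[2, -1]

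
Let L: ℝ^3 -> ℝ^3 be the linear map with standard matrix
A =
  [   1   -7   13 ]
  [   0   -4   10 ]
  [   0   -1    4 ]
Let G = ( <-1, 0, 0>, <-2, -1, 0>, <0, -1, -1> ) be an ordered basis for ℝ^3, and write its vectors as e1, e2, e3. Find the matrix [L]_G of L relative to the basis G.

[[1, 1, 0], [0, -3, 3], [0, -1, 3]]

The j-th column of [L]_G is [L(ej)]_G.
L(e1) = A e1 = <-1, 0, 0> = e1 + 0·e2 + 0·e3, so column 1 is <1, 0, 0>.
Repeating for e2, e3 and assembling the columns gives [[1, 1, 0], [0, -3, 3], [0, -1, 3]].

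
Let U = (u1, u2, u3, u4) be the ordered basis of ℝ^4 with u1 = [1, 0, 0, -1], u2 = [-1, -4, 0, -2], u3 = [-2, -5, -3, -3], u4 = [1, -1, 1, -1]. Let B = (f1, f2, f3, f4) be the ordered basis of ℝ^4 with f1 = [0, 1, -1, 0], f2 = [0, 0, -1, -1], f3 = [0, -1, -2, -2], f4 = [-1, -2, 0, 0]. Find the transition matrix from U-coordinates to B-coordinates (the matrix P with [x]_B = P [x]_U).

Take x = uj: its U-coordinates are the j-th standard unit vector, so P e_j — column j of P — equals [uj]_B.
u1 = -f1 - f2 + f3 - f4, giving column 1 = [-1, -1, 1, -1]; repeating for each j gives P = [[-1, -2, 0, -2], [-1, 2, 1, -1], [1, 0, 1, 1], [-1, 1, 2, -1]].

[[-1, -2, 0, -2], [-1, 2, 1, -1], [1, 0, 1, 1], [-1, 1, 2, -1]]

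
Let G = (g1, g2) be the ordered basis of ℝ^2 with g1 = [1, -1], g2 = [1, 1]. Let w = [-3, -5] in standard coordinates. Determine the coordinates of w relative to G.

[1, -4]

We seek scalars with c_1 g1 + c_2 g2 = w; equivalently solve M c = w where the columns of M are g1, g2.
System: c_1 + c_2 = -3, -c_1 + c_2 = -5; solving gives c_1 = 1, c_2 = -4.
Check: g1 - 4g2 = [-3, -5].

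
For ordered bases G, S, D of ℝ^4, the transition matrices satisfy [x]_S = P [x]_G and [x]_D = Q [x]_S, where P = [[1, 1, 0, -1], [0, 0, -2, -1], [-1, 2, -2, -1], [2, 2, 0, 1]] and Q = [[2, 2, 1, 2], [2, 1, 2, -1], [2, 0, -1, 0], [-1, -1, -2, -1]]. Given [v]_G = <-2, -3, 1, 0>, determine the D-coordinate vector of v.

Composing the changes, [v]_D = Q P [v]_G.
Q P = [[5, 8, -6, -3], [-2, 4, -6, -6], [3, 0, 2, -1], [-1, -7, 6, 3]]; applying this to <-2, -3, 1, 0> gives <-40, -14, -4, 29>.

<-40, -14, -4, 29>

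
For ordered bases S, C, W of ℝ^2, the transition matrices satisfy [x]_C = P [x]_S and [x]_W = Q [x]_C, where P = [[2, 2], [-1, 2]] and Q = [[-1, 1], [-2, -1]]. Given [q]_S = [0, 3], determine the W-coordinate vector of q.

Apply P to get C-coordinates [6, 6], then Q to get W-coordinates.
The result is [q]_W = [0, -18].

[0, -18]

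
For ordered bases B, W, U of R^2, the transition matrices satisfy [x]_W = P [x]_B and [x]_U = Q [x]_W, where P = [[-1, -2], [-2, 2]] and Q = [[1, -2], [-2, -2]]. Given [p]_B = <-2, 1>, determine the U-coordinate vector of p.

<-12, -12>

Apply P to get W-coordinates <0, 6>, then Q to get U-coordinates.
The result is [p]_U = <-12, -12>.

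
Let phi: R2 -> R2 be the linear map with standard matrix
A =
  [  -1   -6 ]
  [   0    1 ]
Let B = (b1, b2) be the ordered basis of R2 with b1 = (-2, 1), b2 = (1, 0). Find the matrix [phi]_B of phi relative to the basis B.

The j-th column of [phi]_B is [phi(bj)]_B.
phi(b1) = A b1 = (-4, 1) = b1 - 2b2, so column 1 is (1, -2).
Repeating for b2 and assembling the columns gives [[1, 0], [-2, -1]].

[[1, 0], [-2, -1]]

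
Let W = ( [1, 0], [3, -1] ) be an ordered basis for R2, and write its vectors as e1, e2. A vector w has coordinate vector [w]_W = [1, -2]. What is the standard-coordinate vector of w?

w = M [w]_W, where M has columns e1, e2.
Carrying out the matrix-vector product, w = [-5, 2].

[-5, 2]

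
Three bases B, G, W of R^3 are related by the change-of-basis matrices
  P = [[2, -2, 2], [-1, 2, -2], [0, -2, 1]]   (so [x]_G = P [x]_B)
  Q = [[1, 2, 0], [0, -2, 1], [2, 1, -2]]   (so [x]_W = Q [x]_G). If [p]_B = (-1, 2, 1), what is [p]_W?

First [p]_G = P [p]_B = (-4, 3, -3).
Then [p]_W = Q [p]_G = (2, -9, 1).

(2, -9, 1)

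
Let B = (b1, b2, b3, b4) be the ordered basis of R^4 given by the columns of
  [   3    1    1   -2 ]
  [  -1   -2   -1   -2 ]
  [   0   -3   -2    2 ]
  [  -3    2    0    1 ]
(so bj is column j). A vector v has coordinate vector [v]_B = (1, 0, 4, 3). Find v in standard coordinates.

v = M [v]_B, where M has columns b1, ..., b4.
Carrying out the matrix-vector product, v = (1, -11, -2, 0).

(1, -11, -2, 0)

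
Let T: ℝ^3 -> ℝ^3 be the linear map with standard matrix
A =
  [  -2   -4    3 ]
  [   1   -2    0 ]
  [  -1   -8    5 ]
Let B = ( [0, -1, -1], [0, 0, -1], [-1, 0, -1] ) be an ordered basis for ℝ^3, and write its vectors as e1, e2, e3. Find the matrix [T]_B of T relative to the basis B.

[[-2, 0, 1], [0, 2, 2], [-1, 3, 1]]

With P the matrix whose columns are e1, ..., e3, [T]_B = P^(-1) A P.
Column by column: T(e1) = A e1 = [1, 2, 3]; its B-coordinates [-2, 0, -1] give column 1.
Continuing for each basis vector yields [T]_B = [[-2, 0, 1], [0, 2, 2], [-1, 3, 1]].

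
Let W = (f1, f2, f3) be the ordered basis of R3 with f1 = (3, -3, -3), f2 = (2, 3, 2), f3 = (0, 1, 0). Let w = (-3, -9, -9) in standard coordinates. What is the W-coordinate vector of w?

We seek scalars with c_1 f1 + ... + c_3 f3 = w; equivalently solve M c = w where the columns of M are f1, ..., f3.
Row-reducing the augmented matrix [M | w] gives c = (1, -3, 3).
Check: f1 - 3f2 + 3f3 = (-3, -9, -9).

(1, -3, 3)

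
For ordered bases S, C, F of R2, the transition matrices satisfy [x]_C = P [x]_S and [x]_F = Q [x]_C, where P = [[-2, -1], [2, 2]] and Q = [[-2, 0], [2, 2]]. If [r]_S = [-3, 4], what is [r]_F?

First [r]_C = P [r]_S = [2, 2].
Then [r]_F = Q [r]_C = [-4, 8].

[-4, 8]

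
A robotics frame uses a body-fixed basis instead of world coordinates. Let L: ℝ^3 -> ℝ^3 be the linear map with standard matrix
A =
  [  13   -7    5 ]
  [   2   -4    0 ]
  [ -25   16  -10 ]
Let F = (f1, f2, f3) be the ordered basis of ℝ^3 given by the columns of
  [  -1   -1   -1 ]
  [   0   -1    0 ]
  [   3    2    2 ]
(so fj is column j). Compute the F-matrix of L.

With P the matrix whose columns are f1, ..., f3, [L]_F = P^(-1) A P.
Column by column: L(f1) = A f1 = [2, -2, -5]; its F-coordinates [-1, 2, -3] give column 1.
Continuing for each basis vector yields [L]_F = [[-1, -3, -1], [2, -2, 2], [-3, 1, 2]].

[[-1, -3, -1], [2, -2, 2], [-3, 1, 2]]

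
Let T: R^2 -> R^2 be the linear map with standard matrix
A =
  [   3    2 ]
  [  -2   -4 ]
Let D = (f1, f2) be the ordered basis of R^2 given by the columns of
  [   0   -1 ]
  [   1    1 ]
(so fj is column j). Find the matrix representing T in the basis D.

[[-2, -3], [-2, 1]]

With P the matrix whose columns are f1, f2, [T]_D = P^(-1) A P.
Column by column: T(f1) = A f1 = (2, -4); its D-coordinates (-2, -2) give column 1.
Continuing for each basis vector yields [T]_D = [[-2, -3], [-2, 1]].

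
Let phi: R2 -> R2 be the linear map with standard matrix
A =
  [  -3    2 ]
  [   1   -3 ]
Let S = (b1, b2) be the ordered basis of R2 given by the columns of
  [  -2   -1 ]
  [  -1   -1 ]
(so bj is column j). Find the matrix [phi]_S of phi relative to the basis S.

[[-3, 1], [2, -3]]

Let P have columns b1, b2. Then [phi]_S = P^(-1) A P.
Here det P = 1, so P^(-1) is integer; computing A P first and then P^(-1)(A P) gives [[-3, 1], [2, -3]].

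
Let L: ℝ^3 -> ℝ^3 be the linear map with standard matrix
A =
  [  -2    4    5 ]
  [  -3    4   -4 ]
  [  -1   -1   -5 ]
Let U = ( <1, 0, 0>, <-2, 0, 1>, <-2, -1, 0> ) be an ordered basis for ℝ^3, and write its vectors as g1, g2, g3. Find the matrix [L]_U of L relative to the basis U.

[[2, -1, 2], [-1, -3, 3], [3, -2, -2]]

The j-th column of [L]_U is [L(gj)]_U.
L(g1) = A g1 = <-2, -3, -1> = 2g1 - g2 + 3g3, so column 1 is <2, -1, 3>.
Repeating for g2, g3 and assembling the columns gives [[2, -1, 2], [-1, -3, 3], [3, -2, -2]].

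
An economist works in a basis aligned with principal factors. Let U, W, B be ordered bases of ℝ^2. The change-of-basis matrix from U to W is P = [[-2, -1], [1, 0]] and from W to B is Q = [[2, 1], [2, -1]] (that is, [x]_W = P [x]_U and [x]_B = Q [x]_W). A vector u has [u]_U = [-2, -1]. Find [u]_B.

[8, 12]

First [u]_W = P [u]_U = [5, -2].
Then [u]_B = Q [u]_W = [8, 12].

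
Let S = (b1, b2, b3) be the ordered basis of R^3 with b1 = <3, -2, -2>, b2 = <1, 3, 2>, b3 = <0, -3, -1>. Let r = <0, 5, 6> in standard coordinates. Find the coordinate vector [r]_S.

<-1, 3, 2>

[r]_S is the unique c with M c = r, where M has columns b1, ..., b3.
Row-reducing the augmented matrix [M | r] gives c = (-1, 3, 2).
Check: -b1 + 3b2 + 2b3 = <0, 5, 6>.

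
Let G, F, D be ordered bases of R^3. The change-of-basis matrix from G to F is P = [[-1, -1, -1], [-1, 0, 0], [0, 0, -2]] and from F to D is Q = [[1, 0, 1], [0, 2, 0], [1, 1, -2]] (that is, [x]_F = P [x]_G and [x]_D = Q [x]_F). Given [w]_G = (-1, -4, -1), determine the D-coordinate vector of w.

(8, 2, 3)

Apply P to get F-coordinates (6, 1, 2), then Q to get D-coordinates.
The result is [w]_D = (8, 2, 3).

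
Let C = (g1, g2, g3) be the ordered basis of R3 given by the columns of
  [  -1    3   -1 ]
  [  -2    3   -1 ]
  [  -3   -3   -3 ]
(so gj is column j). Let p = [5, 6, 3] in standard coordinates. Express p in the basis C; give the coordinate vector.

[-1, 1, -1]

[p]_C is the unique c with M c = p, where M has columns g1, ..., g3.
Solving this 3x3 system gives c = (-1, 1, -1).
Check: -g1 + g2 - g3 = [5, 6, 3].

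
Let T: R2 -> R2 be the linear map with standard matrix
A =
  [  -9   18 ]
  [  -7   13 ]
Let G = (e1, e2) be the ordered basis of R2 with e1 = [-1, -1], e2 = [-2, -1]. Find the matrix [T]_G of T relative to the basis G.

[[3, -2], [3, 1]]

With P the matrix whose columns are e1, e2, [T]_G = P^(-1) A P.
Column by column: T(e1) = A e1 = [-9, -6]; its G-coordinates [3, 3] give column 1.
Continuing for each basis vector yields [T]_G = [[3, -2], [3, 1]].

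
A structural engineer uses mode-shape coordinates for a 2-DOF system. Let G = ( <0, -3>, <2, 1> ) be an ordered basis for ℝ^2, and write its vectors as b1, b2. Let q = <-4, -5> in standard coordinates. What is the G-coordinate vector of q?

<1, -2>

Write q = c_1 b1 + c_2 b2 and solve for the c_i.
System: 0c_1 + 2c_2 = -4, -3c_1 + c_2 = -5; solving gives c_1 = 1, c_2 = -2.
Check: b1 - 2b2 = <-4, -5>.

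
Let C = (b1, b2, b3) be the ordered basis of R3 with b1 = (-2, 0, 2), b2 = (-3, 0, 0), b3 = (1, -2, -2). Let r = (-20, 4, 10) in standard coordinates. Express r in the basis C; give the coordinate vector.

(3, 4, -2)

[r]_C is the unique c with M c = r, where M has columns b1, ..., b3.
Row-reducing the augmented matrix [M | r] gives c = (3, 4, -2).
Check: 3b1 + 4b2 - 2b3 = (-20, 4, 10).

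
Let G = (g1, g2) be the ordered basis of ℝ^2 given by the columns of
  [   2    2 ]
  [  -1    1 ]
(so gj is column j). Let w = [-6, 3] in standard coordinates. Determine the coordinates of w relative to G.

[-3, 0]

[w]_G is the unique c with M c = w, where M has columns g1, g2.
System: 2c_1 + 2c_2 = -6, -c_1 + c_2 = 3; solving gives c_1 = -3, c_2 = 0.
Check: -3g1 + 0·g2 = [-6, 3].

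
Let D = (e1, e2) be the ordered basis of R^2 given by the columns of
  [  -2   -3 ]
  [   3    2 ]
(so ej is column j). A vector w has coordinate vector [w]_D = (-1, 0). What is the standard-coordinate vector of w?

By definition w = -e1 + 0·e2.
Summing componentwise gives (2, -3).

(2, -3)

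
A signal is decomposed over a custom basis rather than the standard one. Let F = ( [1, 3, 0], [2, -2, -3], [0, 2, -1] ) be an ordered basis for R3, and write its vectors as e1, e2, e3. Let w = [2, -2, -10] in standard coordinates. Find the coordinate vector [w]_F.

Write w = c_1 e1 + ... + c_3 e3 and solve for the c_i.
Row-reducing the augmented matrix [M | w] gives c = (-2, 2, 4).
Check: -2e1 + 2e2 + 4e3 = [2, -2, -10].

[-2, 2, 4]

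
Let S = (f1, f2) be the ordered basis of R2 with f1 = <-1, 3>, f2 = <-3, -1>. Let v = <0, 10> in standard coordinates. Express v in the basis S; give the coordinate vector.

We seek scalars with c_1 f1 + c_2 f2 = v; equivalently solve M c = v where the columns of M are f1, f2.
System: -c_1 - 3c_2 = 0, 3c_1 - c_2 = 10; solving gives c_1 = 3, c_2 = -1.
Check: 3f1 - f2 = <0, 10>.

<3, -1>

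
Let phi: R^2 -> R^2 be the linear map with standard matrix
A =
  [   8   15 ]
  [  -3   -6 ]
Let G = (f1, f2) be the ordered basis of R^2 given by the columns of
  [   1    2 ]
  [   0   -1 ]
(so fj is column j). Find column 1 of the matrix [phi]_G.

[2, 3]

Column 1 of [phi]_G is the G-coordinate vector of phi(f1).
In standard coordinates phi(f1) = A f1 = [8, -3].
Converting to G: [8, -3] = 2f1 + 3f2, so the coordinate vector is [2, 3].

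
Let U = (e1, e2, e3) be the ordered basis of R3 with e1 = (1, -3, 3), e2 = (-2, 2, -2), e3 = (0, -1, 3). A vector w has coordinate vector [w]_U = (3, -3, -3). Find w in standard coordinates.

(9, -12, 6)

The coordinates say w = 3e1 - 3e2 - 3e3; adding the scaled basis vectors gives (9, -12, 6).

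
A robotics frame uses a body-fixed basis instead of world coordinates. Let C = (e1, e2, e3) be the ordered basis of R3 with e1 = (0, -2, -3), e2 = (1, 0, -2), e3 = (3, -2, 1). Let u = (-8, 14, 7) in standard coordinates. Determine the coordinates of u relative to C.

(-4, 1, -3)

We seek scalars with c_1 e1 + ... + c_3 e3 = u; equivalently solve M c = u where the columns of M are e1, ..., e3.
Row-reducing the augmented matrix [M | u] gives c = (-4, 1, -3).
Check: -4e1 + e2 - 3e3 = (-8, 14, 7).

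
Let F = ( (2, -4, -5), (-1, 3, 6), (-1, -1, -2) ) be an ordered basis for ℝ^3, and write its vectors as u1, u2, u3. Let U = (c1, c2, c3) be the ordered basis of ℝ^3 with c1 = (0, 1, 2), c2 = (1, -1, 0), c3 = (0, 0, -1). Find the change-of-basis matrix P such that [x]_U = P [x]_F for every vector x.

Let M have columns uj and N have columns cj. Then for every x, N [x]_U = x = M [x]_F, so P = N^(-1) M.
Since det N = 1, N^(-1) has integer entries; multiplying gives P = [[-2, 2, -2], [2, -1, -1], [1, -2, -2]].

[[-2, 2, -2], [2, -1, -1], [1, -2, -2]]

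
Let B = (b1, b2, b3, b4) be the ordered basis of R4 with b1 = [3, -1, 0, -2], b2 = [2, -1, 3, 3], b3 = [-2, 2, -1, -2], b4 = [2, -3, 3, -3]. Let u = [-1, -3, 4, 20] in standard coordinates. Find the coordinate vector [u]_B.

[-3, 1, -4, -1]

[u]_B is the unique c with M c = u, where M has columns b1, ..., b4.
Row-reducing the augmented matrix [M | u] gives c = (-3, 1, -4, -1).
Check: -3b1 + b2 - 4b3 - b4 = [-1, -3, 4, 20].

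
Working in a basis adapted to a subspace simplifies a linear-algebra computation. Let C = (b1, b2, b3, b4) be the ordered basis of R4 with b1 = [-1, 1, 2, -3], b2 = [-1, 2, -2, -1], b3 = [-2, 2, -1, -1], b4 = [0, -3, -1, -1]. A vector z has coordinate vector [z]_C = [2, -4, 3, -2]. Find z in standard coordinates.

By definition z = 2b1 - 4b2 + 3b3 - 2b4.
Summing componentwise gives [-4, 6, 11, -3].

[-4, 6, 11, -3]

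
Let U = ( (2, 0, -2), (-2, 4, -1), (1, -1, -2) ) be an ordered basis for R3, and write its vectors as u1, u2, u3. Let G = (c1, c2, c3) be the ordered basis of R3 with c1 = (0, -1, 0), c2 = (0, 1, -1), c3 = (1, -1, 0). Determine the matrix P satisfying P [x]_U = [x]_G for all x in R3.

[[0, -1, 2], [2, 1, 2], [2, -2, 1]]

Let M have columns uj and N have columns cj. Then for every x, N [x]_G = x = M [x]_U, so P = N^(-1) M.
Since det N = 1, N^(-1) has integer entries; multiplying gives P = [[0, -1, 2], [2, 1, 2], [2, -2, 1]].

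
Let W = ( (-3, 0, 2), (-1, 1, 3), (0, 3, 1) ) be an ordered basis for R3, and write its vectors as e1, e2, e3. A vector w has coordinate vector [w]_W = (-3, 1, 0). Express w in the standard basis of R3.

The coordinates say w = -3e1 + e2 + 0·e3; adding the scaled basis vectors gives (8, 1, -3).

(8, 1, -3)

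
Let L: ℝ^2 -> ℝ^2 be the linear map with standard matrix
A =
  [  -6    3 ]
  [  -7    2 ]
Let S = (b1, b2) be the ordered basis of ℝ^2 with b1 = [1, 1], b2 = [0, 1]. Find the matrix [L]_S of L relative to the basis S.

The j-th column of [L]_S is [L(bj)]_S.
L(b1) = A b1 = [-3, -5] = -3b1 - 2b2, so column 1 is [-3, -2].
Repeating for b2 and assembling the columns gives [[-3, 3], [-2, -1]].

[[-3, 3], [-2, -1]]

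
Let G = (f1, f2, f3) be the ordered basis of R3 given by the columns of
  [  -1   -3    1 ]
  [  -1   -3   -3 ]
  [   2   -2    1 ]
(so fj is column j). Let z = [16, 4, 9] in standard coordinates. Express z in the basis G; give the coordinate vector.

[-1, -4, 3]

[z]_G is the unique c with M c = z, where M has columns f1, ..., f3.
Row-reducing the augmented matrix [M | z] gives c = (-1, -4, 3).
Check: -f1 - 4f2 + 3f3 = [16, 4, 9].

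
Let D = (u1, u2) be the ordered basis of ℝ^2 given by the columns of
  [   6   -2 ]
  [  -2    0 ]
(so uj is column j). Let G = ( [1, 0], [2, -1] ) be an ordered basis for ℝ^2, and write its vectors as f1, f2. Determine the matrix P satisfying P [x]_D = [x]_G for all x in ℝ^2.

[[2, -2], [2, 0]]

Let M have columns uj and N have columns fj. Then for every x, N [x]_G = x = M [x]_D, so P = N^(-1) M.
Since det N = -1, N^(-1) has integer entries; multiplying gives P = [[2, -2], [2, 0]].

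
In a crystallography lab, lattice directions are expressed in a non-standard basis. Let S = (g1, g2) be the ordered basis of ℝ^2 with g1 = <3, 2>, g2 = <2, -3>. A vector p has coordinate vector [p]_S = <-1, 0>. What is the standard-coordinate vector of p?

By definition p = -g1 + 0·g2.
Summing componentwise gives <-3, -2>.

<-3, -2>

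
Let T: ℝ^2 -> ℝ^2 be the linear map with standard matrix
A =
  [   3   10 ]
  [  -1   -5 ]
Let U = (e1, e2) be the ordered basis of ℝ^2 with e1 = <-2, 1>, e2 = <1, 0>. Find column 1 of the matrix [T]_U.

Compute T(e1) = A e1 = <4, -3> in standard coordinates.
Then write this in U-coordinates: solve for y in y_1 e1 + y_2 e2 = <4, -3>.
This gives y = <-3, -2>, which is column 1 of [T]_U.

<-3, -2>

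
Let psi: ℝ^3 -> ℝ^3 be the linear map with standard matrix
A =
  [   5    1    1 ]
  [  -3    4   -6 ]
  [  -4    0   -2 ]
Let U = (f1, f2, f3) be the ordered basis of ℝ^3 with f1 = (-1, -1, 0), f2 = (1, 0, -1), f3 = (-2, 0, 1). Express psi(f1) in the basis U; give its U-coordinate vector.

(1, -3, 1)

Compute psi(f1) = A f1 = (-6, -1, 4) in standard coordinates.
Then write this in U-coordinates: solve for y in y_1 f1 + ... + y_3 f3 = (-6, -1, 4).
This gives y = (1, -3, 1), which is column 1 of [psi]_U.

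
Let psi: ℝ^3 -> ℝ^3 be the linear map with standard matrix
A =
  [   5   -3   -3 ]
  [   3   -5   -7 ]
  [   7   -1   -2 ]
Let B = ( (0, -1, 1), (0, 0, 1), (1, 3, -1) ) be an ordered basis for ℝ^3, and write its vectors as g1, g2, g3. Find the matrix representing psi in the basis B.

[[2, -2, 2], [-3, -3, 3], [0, -3, -1]]

The j-th column of [psi]_B is [psi(gj)]_B.
psi(g1) = A g1 = (0, -2, -1) = 2g1 - 3g2 + 0·g3, so column 1 is (2, -3, 0).
Repeating for g2, g3 and assembling the columns gives [[2, -2, 2], [-3, -3, 3], [0, -3, -1]].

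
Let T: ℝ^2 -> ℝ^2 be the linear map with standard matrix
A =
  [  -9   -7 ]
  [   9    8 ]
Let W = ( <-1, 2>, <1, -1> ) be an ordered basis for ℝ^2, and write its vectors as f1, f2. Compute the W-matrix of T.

[[2, -1], [-3, -3]]

Let P have columns f1, f2. Then [T]_W = P^(-1) A P.
Here det P = -1, so P^(-1) is integer; computing A P first and then P^(-1)(A P) gives [[2, -1], [-3, -3]].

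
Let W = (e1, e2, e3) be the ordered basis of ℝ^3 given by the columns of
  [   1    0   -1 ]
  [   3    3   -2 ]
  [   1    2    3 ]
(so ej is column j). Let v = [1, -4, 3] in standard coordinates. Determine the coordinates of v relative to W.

Write v = c_1 e1 + ... + c_3 e3 and solve for the c_i.
Gaussian elimination on [M | v] yields c = (3, -3, 2).
Check: 3e1 - 3e2 + 2e3 = [1, -4, 3].

[3, -3, 2]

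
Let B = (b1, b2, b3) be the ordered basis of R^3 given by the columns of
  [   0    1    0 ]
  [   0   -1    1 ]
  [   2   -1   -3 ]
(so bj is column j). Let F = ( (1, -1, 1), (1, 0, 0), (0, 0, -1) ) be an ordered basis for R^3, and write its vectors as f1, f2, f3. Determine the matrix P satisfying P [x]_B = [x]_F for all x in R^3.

[[0, 1, -1], [0, 0, 1], [-2, 2, 2]]

Let M have columns bj and N have columns fj. Then for every x, N [x]_F = x = M [x]_B, so P = N^(-1) M.
Since det N = -1, N^(-1) has integer entries; multiplying gives P = [[0, 1, -1], [0, 0, 1], [-2, 2, 2]].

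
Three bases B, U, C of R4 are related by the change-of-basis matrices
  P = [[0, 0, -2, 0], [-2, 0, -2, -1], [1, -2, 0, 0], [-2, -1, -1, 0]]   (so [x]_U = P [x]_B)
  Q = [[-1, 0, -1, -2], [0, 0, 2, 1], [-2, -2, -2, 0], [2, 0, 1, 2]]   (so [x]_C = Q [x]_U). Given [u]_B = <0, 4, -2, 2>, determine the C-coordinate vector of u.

<8, -18, 4, -4>

First [u]_U = P [u]_B = <4, 2, -8, -2>.
Then [u]_C = Q [u]_U = <8, -18, 4, -4>.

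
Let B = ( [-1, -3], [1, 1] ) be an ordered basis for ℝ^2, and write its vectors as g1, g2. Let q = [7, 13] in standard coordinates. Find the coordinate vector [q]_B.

[-3, 4]

Write q = c_1 g1 + c_2 g2 and solve for the c_i.
System: -c_1 + c_2 = 7, -3c_1 + c_2 = 13; solving gives c_1 = -3, c_2 = 4.
Check: -3g1 + 4g2 = [7, 13].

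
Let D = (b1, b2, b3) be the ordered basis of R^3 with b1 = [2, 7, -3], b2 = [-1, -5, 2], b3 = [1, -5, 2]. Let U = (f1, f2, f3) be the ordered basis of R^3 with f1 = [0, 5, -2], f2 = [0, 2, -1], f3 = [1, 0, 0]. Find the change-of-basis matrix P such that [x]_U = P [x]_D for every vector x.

[[1, -1, -1], [1, 0, 0], [2, -1, 1]]

Column j of P is [bj]_U, since P maps D-coordinates to U-coordinates.
Expressing b1 in U: b1 = f1 + f2 + 2f3, so column 1 of P is [1, 1, 2].
Doing the same for each bj gives P = [[1, -1, -1], [1, 0, 0], [2, -1, 1]].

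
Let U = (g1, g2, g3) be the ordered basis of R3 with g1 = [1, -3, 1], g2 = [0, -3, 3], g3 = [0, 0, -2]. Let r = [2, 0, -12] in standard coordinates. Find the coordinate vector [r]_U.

We seek scalars with c_1 g1 + ... + c_3 g3 = r; equivalently solve M c = r where the columns of M are g1, ..., g3.
Row-reducing the augmented matrix [M | r] gives c = (2, -2, 4).
Check: 2g1 - 2g2 + 4g3 = [2, 0, -12].

[2, -2, 4]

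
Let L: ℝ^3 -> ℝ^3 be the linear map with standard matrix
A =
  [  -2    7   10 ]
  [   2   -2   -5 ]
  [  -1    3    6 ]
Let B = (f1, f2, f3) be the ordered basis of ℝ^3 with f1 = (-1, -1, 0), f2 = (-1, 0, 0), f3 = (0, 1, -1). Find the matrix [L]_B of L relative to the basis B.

[[2, 1, 0], [3, -3, 3], [2, -1, 3]]

With P the matrix whose columns are f1, ..., f3, [L]_B = P^(-1) A P.
Column by column: L(f1) = A f1 = (-5, 0, -2); its B-coordinates (2, 3, 2) give column 1.
Continuing for each basis vector yields [L]_B = [[2, 1, 0], [3, -3, 3], [2, -1, 3]].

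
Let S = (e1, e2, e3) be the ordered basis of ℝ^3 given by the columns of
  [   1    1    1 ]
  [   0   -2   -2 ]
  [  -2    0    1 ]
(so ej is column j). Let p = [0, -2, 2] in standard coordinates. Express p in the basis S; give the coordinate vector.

We seek scalars with c_1 e1 + ... + c_3 e3 = p; equivalently solve M c = p where the columns of M are e1, ..., e3.
Gaussian elimination on [M | p] yields c = (-1, 1, 0).
Check: -e1 + e2 + 0·e3 = [0, -2, 2].

[-1, 1, 0]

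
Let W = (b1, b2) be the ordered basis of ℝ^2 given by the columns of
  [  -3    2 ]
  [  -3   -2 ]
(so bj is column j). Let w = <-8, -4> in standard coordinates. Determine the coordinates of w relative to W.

Write w = c_1 b1 + c_2 b2 and solve for the c_i.
System: -3c_1 + 2c_2 = -8, -3c_1 - 2c_2 = -4; solving gives c_1 = 2, c_2 = -1.
Check: 2b1 - b2 = <-8, -4>.

<2, -1>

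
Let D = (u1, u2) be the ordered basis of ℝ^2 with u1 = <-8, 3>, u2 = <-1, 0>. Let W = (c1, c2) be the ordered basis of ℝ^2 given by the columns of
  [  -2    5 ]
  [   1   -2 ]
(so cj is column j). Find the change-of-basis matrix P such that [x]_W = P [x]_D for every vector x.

[[-1, -2], [-2, -1]]

Let M have columns uj and N have columns cj. Then for every x, N [x]_W = x = M [x]_D, so P = N^(-1) M.
Since det N = -1, N^(-1) has integer entries; multiplying gives P = [[-1, -2], [-2, -1]].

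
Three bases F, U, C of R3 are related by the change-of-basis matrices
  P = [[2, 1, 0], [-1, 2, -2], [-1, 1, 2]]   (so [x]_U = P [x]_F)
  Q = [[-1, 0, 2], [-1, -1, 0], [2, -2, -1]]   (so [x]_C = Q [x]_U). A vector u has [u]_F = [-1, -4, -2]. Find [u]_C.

Apply P to get U-coordinates [-6, -3, -7], then Q to get C-coordinates.
The result is [u]_C = [-8, 9, 1].

[-8, 9, 1]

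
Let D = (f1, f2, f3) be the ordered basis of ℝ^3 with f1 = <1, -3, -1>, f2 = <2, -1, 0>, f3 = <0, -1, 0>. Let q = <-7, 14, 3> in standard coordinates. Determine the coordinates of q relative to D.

Write q = c_1 f1 + ... + c_3 f3 and solve for the c_i.
Solving this 3x3 system gives c = (-3, -2, -3).
Check: -3f1 - 2f2 - 3f3 = <-7, 14, 3>.

<-3, -2, -3>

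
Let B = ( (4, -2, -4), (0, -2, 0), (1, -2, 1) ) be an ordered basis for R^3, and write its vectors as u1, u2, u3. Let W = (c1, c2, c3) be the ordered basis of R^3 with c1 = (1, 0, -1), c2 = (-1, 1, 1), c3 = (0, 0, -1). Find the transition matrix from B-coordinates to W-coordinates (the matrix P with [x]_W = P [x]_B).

Take x = uj: its B-coordinates are the j-th standard unit vector, so P e_j — column j of P — equals [uj]_W.
u1 = 2c1 - 2c2 + 0·c3, giving column 1 = (2, -2, 0); repeating for each j gives P = [[2, -2, -1], [-2, -2, -2], [0, 0, -2]].

[[2, -2, -1], [-2, -2, -2], [0, 0, -2]]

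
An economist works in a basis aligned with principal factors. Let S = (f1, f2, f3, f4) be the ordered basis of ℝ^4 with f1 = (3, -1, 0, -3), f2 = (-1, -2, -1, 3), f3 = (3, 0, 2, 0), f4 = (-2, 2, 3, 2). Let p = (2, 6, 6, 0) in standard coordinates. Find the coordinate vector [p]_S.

[p]_S is the unique c with M c = p, where M has columns f1, ..., f4.
Solving this 4x4 system gives c = (-2, -2, 2, 0).
Check: -2f1 - 2f2 + 2f3 + 0·f4 = (2, 6, 6, 0).

(-2, -2, 2, 0)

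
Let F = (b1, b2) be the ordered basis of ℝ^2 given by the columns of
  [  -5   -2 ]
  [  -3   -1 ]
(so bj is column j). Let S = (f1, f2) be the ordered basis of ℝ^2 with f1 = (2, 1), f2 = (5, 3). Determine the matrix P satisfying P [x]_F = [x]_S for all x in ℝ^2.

[[0, -1], [-1, 0]]

Take x = bj: its F-coordinates are the j-th standard unit vector, so P e_j — column j of P — equals [bj]_S.
b1 = 0·f1 - f2, giving column 1 = (0, -1); repeating for each j gives P = [[0, -1], [-1, 0]].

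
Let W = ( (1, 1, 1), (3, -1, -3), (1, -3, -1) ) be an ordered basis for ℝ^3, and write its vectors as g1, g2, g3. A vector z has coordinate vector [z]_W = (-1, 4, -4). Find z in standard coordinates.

(7, 7, -9)

The coordinates say z = -g1 + 4g2 - 4g3; adding the scaled basis vectors gives (7, 7, -9).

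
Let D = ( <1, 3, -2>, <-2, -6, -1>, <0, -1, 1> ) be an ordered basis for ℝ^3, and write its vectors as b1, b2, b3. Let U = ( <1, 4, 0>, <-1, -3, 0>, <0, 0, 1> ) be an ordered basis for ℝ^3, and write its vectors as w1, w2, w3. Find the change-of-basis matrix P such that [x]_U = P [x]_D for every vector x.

Let M have columns bj and N have columns wj. Then for every x, N [x]_U = x = M [x]_D, so P = N^(-1) M.
Since det N = 1, N^(-1) has integer entries; multiplying gives P = [[0, 0, -1], [-1, 2, -1], [-2, -1, 1]].

[[0, 0, -1], [-1, 2, -1], [-2, -1, 1]]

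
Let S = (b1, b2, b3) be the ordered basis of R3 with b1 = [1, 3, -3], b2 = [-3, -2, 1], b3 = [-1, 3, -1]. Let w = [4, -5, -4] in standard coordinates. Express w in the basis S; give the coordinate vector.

[3, 1, -4]

Write w = c_1 b1 + ... + c_3 b3 and solve for the c_i.
Solving this 3x3 system gives c = (3, 1, -4).
Check: 3b1 + b2 - 4b3 = [4, -5, -4].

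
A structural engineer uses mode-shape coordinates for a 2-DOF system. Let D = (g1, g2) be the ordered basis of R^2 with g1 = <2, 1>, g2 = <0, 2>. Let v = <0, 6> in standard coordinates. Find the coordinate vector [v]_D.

We seek scalars with c_1 g1 + c_2 g2 = v; equivalently solve M c = v where the columns of M are g1, g2.
System: 2c_1 + 0c_2 = 0, c_1 + 2c_2 = 6; solving gives c_1 = 0, c_2 = 3.
Check: 0·g1 + 3g2 = <0, 6>.

<0, 3>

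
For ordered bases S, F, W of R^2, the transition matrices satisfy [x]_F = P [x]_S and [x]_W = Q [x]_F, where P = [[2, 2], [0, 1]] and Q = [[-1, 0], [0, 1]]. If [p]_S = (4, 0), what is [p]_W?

Apply P to get F-coordinates (8, 0), then Q to get W-coordinates.
The result is [p]_W = (-8, 0).

(-8, 0)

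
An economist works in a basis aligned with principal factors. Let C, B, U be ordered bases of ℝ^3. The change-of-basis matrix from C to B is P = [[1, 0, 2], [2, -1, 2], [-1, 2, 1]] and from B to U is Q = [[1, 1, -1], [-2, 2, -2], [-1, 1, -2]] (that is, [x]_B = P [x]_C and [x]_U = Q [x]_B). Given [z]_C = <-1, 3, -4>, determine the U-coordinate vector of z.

Composing the changes, [z]_U = Q P [z]_C.
Q P = [[4, -3, 3], [4, -6, -2], [3, -5, -2]]; applying this to <-1, 3, -4> gives <-25, -14, -10>.

<-25, -14, -10>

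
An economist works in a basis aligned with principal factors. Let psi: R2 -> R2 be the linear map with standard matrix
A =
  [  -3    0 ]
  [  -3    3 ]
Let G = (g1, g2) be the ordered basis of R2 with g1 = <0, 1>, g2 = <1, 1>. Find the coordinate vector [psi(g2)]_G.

Column 2 of [psi]_G is the G-coordinate vector of psi(g2).
In standard coordinates psi(g2) = A g2 = <-3, 0>.
Converting to G: <-3, 0> = 3g1 - 3g2, so the coordinate vector is <3, -3>.

<3, -3>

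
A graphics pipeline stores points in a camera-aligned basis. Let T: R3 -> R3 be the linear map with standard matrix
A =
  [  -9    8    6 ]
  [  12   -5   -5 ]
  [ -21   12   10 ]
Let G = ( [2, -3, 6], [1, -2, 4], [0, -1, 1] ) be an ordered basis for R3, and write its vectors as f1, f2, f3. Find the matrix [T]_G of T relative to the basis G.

Let P have columns f1, ..., f3. Then [T]_G = P^(-1) A P.
Here det P = 1, so P^(-1) is integer; computing A P first and then P^(-1)(A P) gives [[-3, 1, -2], [0, -3, 2], [0, 1, 2]].

[[-3, 1, -2], [0, -3, 2], [0, 1, 2]]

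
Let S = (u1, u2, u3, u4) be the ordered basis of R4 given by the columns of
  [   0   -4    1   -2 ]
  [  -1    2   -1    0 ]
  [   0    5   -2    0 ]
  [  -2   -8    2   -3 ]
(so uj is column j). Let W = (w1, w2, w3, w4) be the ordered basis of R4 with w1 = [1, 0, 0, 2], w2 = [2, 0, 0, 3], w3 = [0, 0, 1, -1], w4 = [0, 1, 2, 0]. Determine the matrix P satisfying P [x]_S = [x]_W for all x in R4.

[[0, -2, 1, 0], [0, -1, 0, -1], [2, 1, 0, 0], [-1, 2, -1, 0]]

Column j of P is [uj]_W, since P maps S-coordinates to W-coordinates.
Expressing u1 in W: u1 = 0·w1 + 0·w2 + 2w3 - w4, so column 1 of P is [0, 0, 2, -1].
Doing the same for each uj gives P = [[0, -2, 1, 0], [0, -1, 0, -1], [2, 1, 0, 0], [-1, 2, -1, 0]].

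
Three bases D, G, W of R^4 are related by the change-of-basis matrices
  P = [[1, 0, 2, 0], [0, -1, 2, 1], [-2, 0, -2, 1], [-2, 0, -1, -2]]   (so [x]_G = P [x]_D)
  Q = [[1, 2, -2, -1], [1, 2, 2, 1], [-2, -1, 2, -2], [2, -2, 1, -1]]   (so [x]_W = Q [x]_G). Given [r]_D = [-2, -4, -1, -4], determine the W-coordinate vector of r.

[-25, 9, -12, -15]

Apply P to get G-coordinates [-4, -2, 2, 13], then Q to get W-coordinates.
The result is [r]_W = [-25, 9, -12, -15].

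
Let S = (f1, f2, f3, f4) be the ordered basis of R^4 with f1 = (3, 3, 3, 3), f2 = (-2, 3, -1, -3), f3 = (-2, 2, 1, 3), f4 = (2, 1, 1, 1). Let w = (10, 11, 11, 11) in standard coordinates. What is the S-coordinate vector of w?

(4, 0, 0, -1)

[w]_S is the unique c with M c = w, where M has columns f1, ..., f4.
Gaussian elimination on [M | w] yields c = (4, 0, 0, -1).
Check: 4f1 + 0·f2 + 0·f3 - f4 = (10, 11, 11, 11).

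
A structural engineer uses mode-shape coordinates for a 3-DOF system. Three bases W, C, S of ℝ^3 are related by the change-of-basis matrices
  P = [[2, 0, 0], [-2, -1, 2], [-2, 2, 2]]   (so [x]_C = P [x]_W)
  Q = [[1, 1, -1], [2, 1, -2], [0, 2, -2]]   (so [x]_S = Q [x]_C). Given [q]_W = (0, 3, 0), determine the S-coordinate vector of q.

(-9, -15, -18)

First [q]_C = P [q]_W = (0, -3, 6).
Then [q]_S = Q [q]_C = (-9, -15, -18).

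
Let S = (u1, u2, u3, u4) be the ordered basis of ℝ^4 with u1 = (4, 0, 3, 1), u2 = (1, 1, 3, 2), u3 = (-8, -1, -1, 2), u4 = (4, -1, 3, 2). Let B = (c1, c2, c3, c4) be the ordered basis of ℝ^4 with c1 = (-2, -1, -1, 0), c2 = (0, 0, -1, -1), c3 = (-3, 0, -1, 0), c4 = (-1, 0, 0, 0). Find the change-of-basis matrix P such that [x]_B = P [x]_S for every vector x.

[[0, -1, 1, 1], [-1, -2, -2, -2], [-2, 0, 2, -2], [2, 1, 0, 0]]

Let M have columns uj and N have columns cj. Then for every x, N [x]_B = x = M [x]_S, so P = N^(-1) M.
Since det N = 1, N^(-1) has integer entries; multiplying gives P = [[0, -1, 1, 1], [-1, -2, -2, -2], [-2, 0, 2, -2], [2, 1, 0, 0]].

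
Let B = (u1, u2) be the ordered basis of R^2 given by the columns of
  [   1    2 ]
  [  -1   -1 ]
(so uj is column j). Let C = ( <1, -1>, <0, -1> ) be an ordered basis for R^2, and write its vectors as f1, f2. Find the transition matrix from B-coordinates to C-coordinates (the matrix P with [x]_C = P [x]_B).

[[1, 2], [0, -1]]

Column j of P is [uj]_C, since P maps B-coordinates to C-coordinates.
Expressing u1 in C: u1 = f1 + 0·f2, so column 1 of P is <1, 0>.
Doing the same for each uj gives P = [[1, 2], [0, -1]].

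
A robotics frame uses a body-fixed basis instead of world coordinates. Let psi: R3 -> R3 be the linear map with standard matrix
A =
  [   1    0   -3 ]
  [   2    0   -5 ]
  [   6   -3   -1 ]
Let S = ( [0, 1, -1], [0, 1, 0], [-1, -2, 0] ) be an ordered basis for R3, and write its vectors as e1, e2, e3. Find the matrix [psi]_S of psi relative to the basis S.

[[2, 3, 0], [-3, -3, 0], [-3, 0, 1]]

With P the matrix whose columns are e1, ..., e3, [psi]_S = P^(-1) A P.
Column by column: psi(e1) = A e1 = [3, 5, -2]; its S-coordinates [2, -3, -3] give column 1.
Continuing for each basis vector yields [psi]_S = [[2, 3, 0], [-3, -3, 0], [-3, 0, 1]].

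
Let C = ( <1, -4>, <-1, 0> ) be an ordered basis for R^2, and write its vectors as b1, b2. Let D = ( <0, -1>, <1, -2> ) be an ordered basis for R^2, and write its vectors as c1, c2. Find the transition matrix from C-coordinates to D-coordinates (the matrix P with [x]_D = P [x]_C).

Let M have columns bj and N have columns cj. Then for every x, N [x]_D = x = M [x]_C, so P = N^(-1) M.
Since det N = 1, N^(-1) has integer entries; multiplying gives P = [[2, 2], [1, -1]].

[[2, 2], [1, -1]]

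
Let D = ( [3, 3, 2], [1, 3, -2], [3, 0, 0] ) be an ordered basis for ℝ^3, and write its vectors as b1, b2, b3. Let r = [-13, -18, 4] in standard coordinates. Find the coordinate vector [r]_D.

Write r = c_1 b1 + ... + c_3 b3 and solve for the c_i.
Solving this 3x3 system gives c = (-2, -4, -1).
Check: -2b1 - 4b2 - b3 = [-13, -18, 4].

[-2, -4, -1]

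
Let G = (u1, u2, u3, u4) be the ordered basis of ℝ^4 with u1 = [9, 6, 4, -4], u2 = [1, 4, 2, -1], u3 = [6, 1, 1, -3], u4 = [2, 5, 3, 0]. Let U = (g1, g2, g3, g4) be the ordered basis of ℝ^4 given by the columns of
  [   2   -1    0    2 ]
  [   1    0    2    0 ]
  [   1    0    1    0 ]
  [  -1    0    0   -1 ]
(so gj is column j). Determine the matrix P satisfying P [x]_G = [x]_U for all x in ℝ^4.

[[2, 0, 1, 1], [-1, 1, 0, -2], [2, 2, 0, 2], [2, 1, 2, -1]]

Column j of P is [uj]_U, since P maps G-coordinates to U-coordinates.
Expressing u1 in U: u1 = 2g1 - g2 + 2g3 + 2g4, so column 1 of P is [2, -1, 2, 2].
Doing the same for each uj gives P = [[2, 0, 1, 1], [-1, 1, 0, -2], [2, 2, 0, 2], [2, 1, 2, -1]].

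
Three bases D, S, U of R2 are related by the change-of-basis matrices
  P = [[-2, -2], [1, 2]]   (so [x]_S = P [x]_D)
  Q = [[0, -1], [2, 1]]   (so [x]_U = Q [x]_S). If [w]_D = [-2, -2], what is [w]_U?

[6, 10]

Composing the changes, [w]_U = Q P [w]_D.
Q P = [[-1, -2], [-3, -2]]; applying this to [-2, -2] gives [6, 10].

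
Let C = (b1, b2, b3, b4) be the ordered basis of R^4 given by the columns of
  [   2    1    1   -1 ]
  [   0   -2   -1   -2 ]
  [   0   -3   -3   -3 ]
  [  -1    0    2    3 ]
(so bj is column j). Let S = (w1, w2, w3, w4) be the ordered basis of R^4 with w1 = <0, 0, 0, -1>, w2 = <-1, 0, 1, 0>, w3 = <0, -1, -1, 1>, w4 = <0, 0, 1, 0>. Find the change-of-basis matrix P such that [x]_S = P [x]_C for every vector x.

[[1, 2, -1, -1], [-2, -1, -1, 1], [0, 2, 1, 2], [2, 0, -1, -2]]

Take x = bj: its C-coordinates are the j-th standard unit vector, so P e_j — column j of P — equals [bj]_S.
b1 = w1 - 2w2 + 0·w3 + 2w4, giving column 1 = <1, -2, 0, 2>; repeating for each j gives P = [[1, 2, -1, -1], [-2, -1, -1, 1], [0, 2, 1, 2], [2, 0, -1, -2]].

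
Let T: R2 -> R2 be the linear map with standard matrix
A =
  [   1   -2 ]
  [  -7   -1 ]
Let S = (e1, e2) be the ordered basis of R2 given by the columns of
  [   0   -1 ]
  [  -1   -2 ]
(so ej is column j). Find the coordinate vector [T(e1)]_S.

Column 1 of [T]_S is the S-coordinate vector of T(e1).
In standard coordinates T(e1) = A e1 = <2, 1>.
Converting to S: <2, 1> = 3e1 - 2e2, so the coordinate vector is <3, -2>.

<3, -2>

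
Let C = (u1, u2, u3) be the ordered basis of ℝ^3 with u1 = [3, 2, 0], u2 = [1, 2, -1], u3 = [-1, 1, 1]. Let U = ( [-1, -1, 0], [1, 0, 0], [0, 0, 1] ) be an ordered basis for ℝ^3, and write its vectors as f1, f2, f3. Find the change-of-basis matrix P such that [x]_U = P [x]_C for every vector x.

[[-2, -2, -1], [1, -1, -2], [0, -1, 1]]

Take x = uj: its C-coordinates are the j-th standard unit vector, so P e_j — column j of P — equals [uj]_U.
u1 = -2f1 + f2 + 0·f3, giving column 1 = [-2, 1, 0]; repeating for each j gives P = [[-2, -2, -1], [1, -1, -2], [0, -1, 1]].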